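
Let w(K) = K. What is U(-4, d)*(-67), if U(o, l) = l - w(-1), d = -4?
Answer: 201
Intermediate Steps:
U(o, l) = 1 + l (U(o, l) = l - 1*(-1) = l + 1 = 1 + l)
U(-4, d)*(-67) = (1 - 4)*(-67) = -3*(-67) = 201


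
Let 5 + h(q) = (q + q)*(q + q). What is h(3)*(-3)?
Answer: -93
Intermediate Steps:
h(q) = -5 + 4*q² (h(q) = -5 + (q + q)*(q + q) = -5 + (2*q)*(2*q) = -5 + 4*q²)
h(3)*(-3) = (-5 + 4*3²)*(-3) = (-5 + 4*9)*(-3) = (-5 + 36)*(-3) = 31*(-3) = -93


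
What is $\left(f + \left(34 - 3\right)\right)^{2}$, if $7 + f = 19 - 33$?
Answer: $100$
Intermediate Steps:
$f = -21$ ($f = -7 + \left(19 - 33\right) = -7 - 14 = -21$)
$\left(f + \left(34 - 3\right)\right)^{2} = \left(-21 + \left(34 - 3\right)\right)^{2} = \left(-21 + 31\right)^{2} = 10^{2} = 100$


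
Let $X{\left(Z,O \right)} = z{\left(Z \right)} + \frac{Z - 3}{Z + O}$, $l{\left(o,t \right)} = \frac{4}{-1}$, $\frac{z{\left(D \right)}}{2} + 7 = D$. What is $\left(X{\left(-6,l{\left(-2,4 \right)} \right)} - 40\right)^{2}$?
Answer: $\frac{423801}{100} \approx 4238.0$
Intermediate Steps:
$z{\left(D \right)} = -14 + 2 D$
$l{\left(o,t \right)} = -4$ ($l{\left(o,t \right)} = 4 \left(-1\right) = -4$)
$X{\left(Z,O \right)} = -14 + 2 Z + \frac{-3 + Z}{O + Z}$ ($X{\left(Z,O \right)} = \left(-14 + 2 Z\right) + \frac{Z - 3}{Z + O} = \left(-14 + 2 Z\right) + \frac{-3 + Z}{O + Z} = -14 + 2 Z + \frac{-3 + Z}{O + Z}$)
$\left(X{\left(-6,l{\left(-2,4 \right)} \right)} - 40\right)^{2} = \left(\frac{-3 - 6 + 2 \left(-4\right) \left(-7 - 6\right) + 2 \left(-6\right) \left(-7 - 6\right)}{-4 - 6} - 40\right)^{2} = \left(\frac{-3 - 6 + 2 \left(-4\right) \left(-13\right) + 2 \left(-6\right) \left(-13\right)}{-10} - 40\right)^{2} = \left(- \frac{-3 - 6 + 104 + 156}{10} - 40\right)^{2} = \left(\left(- \frac{1}{10}\right) 251 - 40\right)^{2} = \left(- \frac{251}{10} - 40\right)^{2} = \left(- \frac{651}{10}\right)^{2} = \frac{423801}{100}$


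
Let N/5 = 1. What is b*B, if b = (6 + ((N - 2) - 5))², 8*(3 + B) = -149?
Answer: -346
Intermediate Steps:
N = 5 (N = 5*1 = 5)
B = -173/8 (B = -3 + (⅛)*(-149) = -3 - 149/8 = -173/8 ≈ -21.625)
b = 16 (b = (6 + ((5 - 2) - 5))² = (6 + (3 - 5))² = (6 - 2)² = 4² = 16)
b*B = 16*(-173/8) = -346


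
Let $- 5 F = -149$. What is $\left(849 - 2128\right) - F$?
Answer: $- \frac{6544}{5} \approx -1308.8$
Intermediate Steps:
$F = \frac{149}{5}$ ($F = \left(- \frac{1}{5}\right) \left(-149\right) = \frac{149}{5} \approx 29.8$)
$\left(849 - 2128\right) - F = \left(849 - 2128\right) - \frac{149}{5} = -1279 - \frac{149}{5} = - \frac{6544}{5}$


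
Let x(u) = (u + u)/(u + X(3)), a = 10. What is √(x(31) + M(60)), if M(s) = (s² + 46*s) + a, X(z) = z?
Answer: √1841457/17 ≈ 79.824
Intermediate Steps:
M(s) = 10 + s² + 46*s (M(s) = (s² + 46*s) + 10 = 10 + s² + 46*s)
x(u) = 2*u/(3 + u) (x(u) = (u + u)/(u + 3) = (2*u)/(3 + u) = 2*u/(3 + u))
√(x(31) + M(60)) = √(2*31/(3 + 31) + (10 + 60² + 46*60)) = √(2*31/34 + (10 + 3600 + 2760)) = √(2*31*(1/34) + 6370) = √(31/17 + 6370) = √(108321/17) = √1841457/17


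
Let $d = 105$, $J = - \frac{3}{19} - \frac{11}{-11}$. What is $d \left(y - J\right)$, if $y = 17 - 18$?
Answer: $- \frac{3675}{19} \approx -193.42$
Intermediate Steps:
$y = -1$
$J = \frac{16}{19}$ ($J = \left(-3\right) \frac{1}{19} - -1 = - \frac{3}{19} + 1 = \frac{16}{19} \approx 0.8421$)
$d \left(y - J\right) = 105 \left(-1 - \frac{16}{19}\right) = 105 \left(- \frac{35}{19}\right) = - \frac{3675}{19}$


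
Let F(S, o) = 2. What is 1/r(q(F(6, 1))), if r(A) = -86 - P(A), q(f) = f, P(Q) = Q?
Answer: -1/88 ≈ -0.011364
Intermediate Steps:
r(A) = -86 - A
1/r(q(F(6, 1))) = 1/(-86 - 1*2) = 1/(-86 - 2) = 1/(-88) = -1/88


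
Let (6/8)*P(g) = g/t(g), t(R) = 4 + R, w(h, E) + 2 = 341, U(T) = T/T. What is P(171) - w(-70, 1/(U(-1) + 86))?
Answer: -59097/175 ≈ -337.70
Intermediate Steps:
U(T) = 1
w(h, E) = 339 (w(h, E) = -2 + 341 = 339)
P(g) = 4*g/(3*(4 + g)) (P(g) = 4*(g/(4 + g))/3 = 4*g/(3*(4 + g)))
P(171) - w(-70, 1/(U(-1) + 86)) = (4/3)*171/(4 + 171) - 1*339 = (4/3)*171/175 - 339 = (4/3)*171*(1/175) - 339 = 228/175 - 339 = -59097/175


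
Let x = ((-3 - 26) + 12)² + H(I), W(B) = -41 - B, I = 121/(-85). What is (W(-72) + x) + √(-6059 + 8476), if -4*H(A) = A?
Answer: 108921/340 + √2417 ≈ 369.52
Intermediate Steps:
I = -121/85 (I = 121*(-1/85) = -121/85 ≈ -1.4235)
H(A) = -A/4
x = 98381/340 (x = ((-3 - 26) + 12)² - ¼*(-121/85) = (-29 + 12)² + 121/340 = (-17)² + 121/340 = 289 + 121/340 = 98381/340 ≈ 289.36)
(W(-72) + x) + √(-6059 + 8476) = ((-41 - 1*(-72)) + 98381/340) + √(-6059 + 8476) = ((-41 + 72) + 98381/340) + √2417 = (31 + 98381/340) + √2417 = 108921/340 + √2417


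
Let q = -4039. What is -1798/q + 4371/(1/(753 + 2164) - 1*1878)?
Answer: -41648417323/22126146875 ≈ -1.8823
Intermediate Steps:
-1798/q + 4371/(1/(753 + 2164) - 1*1878) = -1798/(-4039) + 4371/(1/(753 + 2164) - 1*1878) = -1798*(-1/4039) + 4371/(1/2917 - 1878) = 1798/4039 + 4371/(1/2917 - 1878) = 1798/4039 + 4371/(-5478125/2917) = 1798/4039 + 4371*(-2917/5478125) = 1798/4039 - 12750207/5478125 = -41648417323/22126146875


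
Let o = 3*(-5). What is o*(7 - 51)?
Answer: 660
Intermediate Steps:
o = -15
o*(7 - 51) = -15*(7 - 51) = -15*(-44) = 660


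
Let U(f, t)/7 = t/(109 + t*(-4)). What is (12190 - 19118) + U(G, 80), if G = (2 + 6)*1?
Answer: -1462368/211 ≈ -6930.7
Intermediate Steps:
G = 8 (G = 8*1 = 8)
U(f, t) = 7*t/(109 - 4*t) (U(f, t) = 7*(t/(109 + t*(-4))) = 7*(t/(109 - 4*t)) = 7*t/(109 - 4*t))
(12190 - 19118) + U(G, 80) = (12190 - 19118) - 7*80/(-109 + 4*80) = -6928 - 7*80/(-109 + 320) = -6928 - 7*80/211 = -6928 - 7*80*1/211 = -6928 - 560/211 = -1462368/211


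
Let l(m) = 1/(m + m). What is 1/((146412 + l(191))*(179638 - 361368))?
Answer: -191/5082023568025 ≈ -3.7583e-11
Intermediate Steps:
l(m) = 1/(2*m)
1/((146412 + l(191))*(179638 - 361368)) = 1/((146412 + (1/2)/191)*(179638 - 361368)) = 1/((146412 + (1/2)*(1/191))*(-181730)) = 1/((146412 + 1/382)*(-181730)) = 1/((55929385/382)*(-181730)) = 1/(-5082023568025/191) = -191/5082023568025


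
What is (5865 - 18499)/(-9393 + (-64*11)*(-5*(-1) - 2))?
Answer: 12634/11505 ≈ 1.0981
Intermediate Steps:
(5865 - 18499)/(-9393 + (-64*11)*(-5*(-1) - 2)) = -12634/(-9393 - 704*(5 - 2)) = -12634/(-9393 - 704*3) = -12634/(-9393 - 2112) = -12634/(-11505) = -12634*(-1/11505) = 12634/11505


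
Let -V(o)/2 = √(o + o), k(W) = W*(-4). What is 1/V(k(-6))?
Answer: -√3/24 ≈ -0.072169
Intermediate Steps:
k(W) = -4*W
V(o) = -2*√2*√o (V(o) = -2*√(o + o) = -2*√2*√o)
1/V(k(-6)) = 1/(-2*√2*√(-4*(-6))) = 1/(-2*√2*√24) = 1/(-2*√2*2*√6) = 1/(-8*√3) = -√3/24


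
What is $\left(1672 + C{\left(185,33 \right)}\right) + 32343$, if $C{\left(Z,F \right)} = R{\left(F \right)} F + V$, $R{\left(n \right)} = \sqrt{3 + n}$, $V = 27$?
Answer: $34240$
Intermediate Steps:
$C{\left(Z,F \right)} = 27 + F \sqrt{3 + F}$ ($C{\left(Z,F \right)} = \sqrt{3 + F} F + 27 = F \sqrt{3 + F} + 27 = 27 + F \sqrt{3 + F}$)
$\left(1672 + C{\left(185,33 \right)}\right) + 32343 = \left(1672 + \left(27 + 33 \sqrt{3 + 33}\right)\right) + 32343 = \left(1672 + \left(27 + 33 \sqrt{36}\right)\right) + 32343 = \left(1672 + \left(27 + 33 \cdot 6\right)\right) + 32343 = \left(1672 + \left(27 + 198\right)\right) + 32343 = \left(1672 + 225\right) + 32343 = 1897 + 32343 = 34240$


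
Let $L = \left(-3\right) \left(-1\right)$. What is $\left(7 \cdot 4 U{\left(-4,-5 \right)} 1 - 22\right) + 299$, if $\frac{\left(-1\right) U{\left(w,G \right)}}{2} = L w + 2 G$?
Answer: $1509$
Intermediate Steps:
$L = 3$
$U{\left(w,G \right)} = - 6 w - 4 G$ ($U{\left(w,G \right)} = - 2 \left(3 w + 2 G\right) = - 2 \left(2 G + 3 w\right) = - 6 w - 4 G$)
$\left(7 \cdot 4 U{\left(-4,-5 \right)} 1 - 22\right) + 299 = \left(7 \cdot 4 \left(\left(-6\right) \left(-4\right) - -20\right) 1 - 22\right) + 299 = \left(7 \cdot 4 \left(24 + 20\right) 1 - 22\right) + 299 = \left(7 \cdot 4 \cdot 44 \cdot 1 - 22\right) + 299 = \left(7 \cdot 176 \cdot 1 - 22\right) + 299 = \left(7 \cdot 176 - 22\right) + 299 = \left(1232 - 22\right) + 299 = 1210 + 299 = 1509$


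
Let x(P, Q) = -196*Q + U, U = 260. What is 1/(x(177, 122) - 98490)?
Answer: -1/122142 ≈ -8.1872e-6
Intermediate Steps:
x(P, Q) = 260 - 196*Q (x(P, Q) = -196*Q + 260 = 260 - 196*Q)
1/(x(177, 122) - 98490) = 1/((260 - 196*122) - 98490) = 1/((260 - 23912) - 98490) = 1/(-23652 - 98490) = 1/(-122142) = -1/122142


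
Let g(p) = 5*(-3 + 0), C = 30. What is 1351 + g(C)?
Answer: 1336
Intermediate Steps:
g(p) = -15 (g(p) = 5*(-3) = -15)
1351 + g(C) = 1351 - 15 = 1336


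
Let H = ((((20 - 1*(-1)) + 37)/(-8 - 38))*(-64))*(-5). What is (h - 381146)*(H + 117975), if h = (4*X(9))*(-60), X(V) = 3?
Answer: -1032621034570/23 ≈ -4.4897e+10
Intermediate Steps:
h = -720 (h = (4*3)*(-60) = 12*(-60) = -720)
H = -9280/23 (H = ((((20 + 1) + 37)/(-46))*(-64))*(-5) = (((21 + 37)*(-1/46))*(-64))*(-5) = ((58*(-1/46))*(-64))*(-5) = -29/23*(-64)*(-5) = (1856/23)*(-5) = -9280/23 ≈ -403.48)
(h - 381146)*(H + 117975) = (-720 - 381146)*(-9280/23 + 117975) = -381866*2704145/23 = -1032621034570/23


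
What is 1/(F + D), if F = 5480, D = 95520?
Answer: 1/101000 ≈ 9.9010e-6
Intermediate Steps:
1/(F + D) = 1/(5480 + 95520) = 1/101000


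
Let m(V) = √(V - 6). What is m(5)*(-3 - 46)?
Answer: -49*I ≈ -49.0*I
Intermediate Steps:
m(V) = √(-6 + V)
m(5)*(-3 - 46) = √(-6 + 5)*(-3 - 46) = √(-1)*(-49) = I*(-49) = -49*I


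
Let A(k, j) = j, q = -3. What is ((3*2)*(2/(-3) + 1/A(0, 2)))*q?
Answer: 3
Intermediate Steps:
((3*2)*(2/(-3) + 1/A(0, 2)))*q = ((3*2)*(2/(-3) + 1/2))*(-3) = (6*(2*(-⅓) + 1*(½)))*(-3) = (6*(-⅔ + ½))*(-3) = (6*(-⅙))*(-3) = -1*(-3) = 3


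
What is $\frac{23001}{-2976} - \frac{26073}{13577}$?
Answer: $- \frac{129959275}{13468384} \approx -9.6492$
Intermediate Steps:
$\frac{23001}{-2976} - \frac{26073}{13577} = 23001 \left(- \frac{1}{2976}\right) - \frac{26073}{13577} = - \frac{7667}{992} - \frac{26073}{13577} = - \frac{129959275}{13468384}$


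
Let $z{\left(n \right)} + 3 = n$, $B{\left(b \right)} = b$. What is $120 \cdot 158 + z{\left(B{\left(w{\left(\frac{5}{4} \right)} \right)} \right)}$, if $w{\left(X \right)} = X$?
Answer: $\frac{75833}{4} \approx 18958.0$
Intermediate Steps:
$z{\left(n \right)} = -3 + n$
$120 \cdot 158 + z{\left(B{\left(w{\left(\frac{5}{4} \right)} \right)} \right)} = 120 \cdot 158 - \left(3 - \frac{5}{4}\right) = 18960 + \left(-3 + 5 \cdot \frac{1}{4}\right) = 18960 + \left(-3 + \frac{5}{4}\right) = 18960 - \frac{7}{4} = \frac{75833}{4}$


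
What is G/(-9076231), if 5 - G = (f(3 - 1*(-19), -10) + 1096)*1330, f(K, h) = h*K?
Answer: 1165075/9076231 ≈ 0.12837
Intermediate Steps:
f(K, h) = K*h
G = -1165075 (G = 5 - ((3 - 1*(-19))*(-10) + 1096)*1330 = 5 - ((3 + 19)*(-10) + 1096)*1330 = 5 - (22*(-10) + 1096)*1330 = 5 - (-220 + 1096)*1330 = 5 - 876*1330 = 5 - 1*1165080 = 5 - 1165080 = -1165075)
G/(-9076231) = -1165075/(-9076231) = -1165075*(-1/9076231) = 1165075/9076231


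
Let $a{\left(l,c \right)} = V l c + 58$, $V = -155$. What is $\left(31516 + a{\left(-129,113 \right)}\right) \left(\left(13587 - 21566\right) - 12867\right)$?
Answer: $-47758373614$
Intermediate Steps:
$a{\left(l,c \right)} = 58 - 155 c l$ ($a{\left(l,c \right)} = - 155 l c + 58 = - 155 c l + 58 = 58 - 155 c l$)
$\left(31516 + a{\left(-129,113 \right)}\right) \left(\left(13587 - 21566\right) - 12867\right) = \left(31516 - \left(-58 + 17515 \left(-129\right)\right)\right) \left(\left(13587 - 21566\right) - 12867\right) = \left(31516 + \left(58 + 2259435\right)\right) \left(\left(13587 - 21566\right) - 12867\right) = \left(31516 + 2259493\right) \left(-7979 - 12867\right) = 2291009 \left(-20846\right) = -47758373614$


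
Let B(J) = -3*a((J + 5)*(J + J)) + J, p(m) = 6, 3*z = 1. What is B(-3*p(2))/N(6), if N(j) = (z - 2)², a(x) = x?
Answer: -12798/25 ≈ -511.92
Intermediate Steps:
z = ⅓ (z = (⅓)*1 = ⅓ ≈ 0.33333)
N(j) = 25/9 (N(j) = (⅓ - 2)² = (-5/3)² = 25/9)
B(J) = J - 6*J*(5 + J) (B(J) = -3*(J + 5)*(J + J) + J = -3*(5 + J)*2*J + J = -6*J*(5 + J) + J = J - 6*J*(5 + J))
B(-3*p(2))/N(6) = ((-3*6)*(-29 - (-18)*6))/(25/9) = -18*(-29 - 6*(-18))*(9/25) = -18*(-29 + 108)*(9/25) = -18*79*(9/25) = -1422*9/25 = -12798/25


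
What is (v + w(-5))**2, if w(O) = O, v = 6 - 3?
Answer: 4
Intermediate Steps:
v = 3
(v + w(-5))**2 = (3 - 5)**2 = (-2)**2 = 4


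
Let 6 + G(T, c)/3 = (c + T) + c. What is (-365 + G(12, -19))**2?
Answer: 212521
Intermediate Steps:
G(T, c) = -18 + 3*T + 6*c (G(T, c) = -18 + 3*((c + T) + c) = -18 + 3*((T + c) + c) = -18 + 3*(T + 2*c) = -18 + (3*T + 6*c) = -18 + 3*T + 6*c)
(-365 + G(12, -19))**2 = (-365 + (-18 + 3*12 + 6*(-19)))**2 = (-365 + (-18 + 36 - 114))**2 = (-365 - 96)**2 = (-461)**2 = 212521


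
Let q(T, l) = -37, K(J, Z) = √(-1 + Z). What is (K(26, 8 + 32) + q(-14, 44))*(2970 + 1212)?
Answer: -154734 + 4182*√39 ≈ -1.2862e+5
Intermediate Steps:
(K(26, 8 + 32) + q(-14, 44))*(2970 + 1212) = (√(-1 + (8 + 32)) - 37)*(2970 + 1212) = (√(-1 + 40) - 37)*4182 = (√39 - 37)*4182 = (-37 + √39)*4182 = -154734 + 4182*√39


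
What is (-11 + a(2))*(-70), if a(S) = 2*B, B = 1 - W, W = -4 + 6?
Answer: 910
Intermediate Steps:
W = 2
B = -1 (B = 1 - 1*2 = 1 - 2 = -1)
a(S) = -2 (a(S) = 2*(-1) = -2)
(-11 + a(2))*(-70) = (-11 - 2)*(-70) = -13*(-70) = 910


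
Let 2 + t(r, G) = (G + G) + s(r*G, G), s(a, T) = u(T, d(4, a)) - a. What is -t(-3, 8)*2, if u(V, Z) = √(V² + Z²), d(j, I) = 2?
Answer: -76 - 4*√17 ≈ -92.492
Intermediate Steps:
s(a, T) = √(4 + T²) - a (s(a, T) = √(T² + 2²) - a = √(T² + 4) - a = √(4 + T²) - a)
t(r, G) = -2 + √(4 + G²) + 2*G - G*r (t(r, G) = -2 + ((G + G) + (√(4 + G²) - r*G)) = -2 + (2*G + (√(4 + G²) - G*r)) = -2 + (√(4 + G²) + 2*G - G*r) = -2 + √(4 + G²) + 2*G - G*r)
-t(-3, 8)*2 = -(-2 + √(4 + 8²) + 2*8 - 1*8*(-3))*2 = -(-2 + √(4 + 64) + 16 + 24)*2 = -(-2 + √68 + 16 + 24)*2 = -(-2 + 2*√17 + 16 + 24)*2 = -(38 + 2*√17)*2 = (-38 - 2*√17)*2 = -76 - 4*√17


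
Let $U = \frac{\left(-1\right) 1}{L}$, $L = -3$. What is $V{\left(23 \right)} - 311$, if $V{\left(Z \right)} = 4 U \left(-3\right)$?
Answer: $-315$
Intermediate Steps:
$U = \frac{1}{3}$ ($U = \frac{\left(-1\right) 1}{-3} = \left(-1\right) \left(- \frac{1}{3}\right) = \frac{1}{3} \approx 0.33333$)
$V{\left(Z \right)} = -4$ ($V{\left(Z \right)} = 4 \cdot \frac{1}{3} \left(-3\right) = \frac{4}{3} \left(-3\right) = -4$)
$V{\left(23 \right)} - 311 = -4 - 311 = -315$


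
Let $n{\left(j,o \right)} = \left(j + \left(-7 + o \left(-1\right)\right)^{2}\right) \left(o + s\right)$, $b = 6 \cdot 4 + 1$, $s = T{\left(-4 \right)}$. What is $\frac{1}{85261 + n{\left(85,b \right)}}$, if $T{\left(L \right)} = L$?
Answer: $\frac{1}{108550} \approx 9.2123 \cdot 10^{-6}$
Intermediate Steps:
$s = -4$
$b = 25$ ($b = 24 + 1 = 25$)
$n{\left(j,o \right)} = \left(-4 + o\right) \left(j + \left(-7 - o\right)^{2}\right)$ ($n{\left(j,o \right)} = \left(j + \left(-7 + o \left(-1\right)\right)^{2}\right) \left(o - 4\right) = \left(j + \left(-7 - o\right)^{2}\right) \left(-4 + o\right) = \left(-4 + o\right) \left(j + \left(-7 - o\right)^{2}\right)$)
$\frac{1}{85261 + n{\left(85,b \right)}} = \frac{1}{85261 + \left(\left(-4\right) 85 - 4 \left(7 + 25\right)^{2} + 85 \cdot 25 + 25 \left(7 + 25\right)^{2}\right)} = \frac{1}{85261 + \left(-340 - 4 \cdot 32^{2} + 2125 + 25 \cdot 32^{2}\right)} = \frac{1}{85261 + \left(-340 - 4096 + 2125 + 25 \cdot 1024\right)} = \frac{1}{85261 + \left(-340 - 4096 + 2125 + 25600\right)} = \frac{1}{85261 + 23289} = \frac{1}{108550}$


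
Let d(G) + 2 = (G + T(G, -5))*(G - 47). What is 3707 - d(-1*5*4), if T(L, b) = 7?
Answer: 2838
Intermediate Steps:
d(G) = -2 + (-47 + G)*(7 + G) (d(G) = -2 + (G + 7)*(G - 47) = -2 + (7 + G)*(-47 + G) = -2 + (-47 + G)*(7 + G))
3707 - d(-1*5*4) = 3707 - (-331 + (-1*5*4)² - 40*(-1*5)*4) = 3707 - (-331 + (-5*4)² - (-200)*4) = 3707 - (-331 + (-20)² - 40*(-20)) = 3707 - (-331 + 400 + 800) = 3707 - 1*869 = 3707 - 869 = 2838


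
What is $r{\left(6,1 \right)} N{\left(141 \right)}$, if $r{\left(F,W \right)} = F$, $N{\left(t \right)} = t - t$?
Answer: $0$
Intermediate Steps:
$N{\left(t \right)} = 0$
$r{\left(6,1 \right)} N{\left(141 \right)} = 6 \cdot 0 = 0$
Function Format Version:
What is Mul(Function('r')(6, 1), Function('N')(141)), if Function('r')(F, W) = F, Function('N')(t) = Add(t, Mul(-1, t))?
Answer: 0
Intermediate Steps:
Function('N')(t) = 0
Mul(Function('r')(6, 1), Function('N')(141)) = Mul(6, 0) = 0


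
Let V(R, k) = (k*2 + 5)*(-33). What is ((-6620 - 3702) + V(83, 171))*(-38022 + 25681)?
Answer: 268700593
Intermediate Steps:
V(R, k) = -165 - 66*k (V(R, k) = (2*k + 5)*(-33) = (5 + 2*k)*(-33) = -165 - 66*k)
((-6620 - 3702) + V(83, 171))*(-38022 + 25681) = ((-6620 - 3702) + (-165 - 66*171))*(-38022 + 25681) = (-10322 + (-165 - 11286))*(-12341) = (-10322 - 11451)*(-12341) = -21773*(-12341) = 268700593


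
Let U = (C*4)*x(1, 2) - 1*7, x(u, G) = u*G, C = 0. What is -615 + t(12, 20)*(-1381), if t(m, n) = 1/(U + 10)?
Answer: -3226/3 ≈ -1075.3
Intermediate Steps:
x(u, G) = G*u
U = -7 (U = (0*4)*(2*1) - 1*7 = 0*2 - 7 = 0 - 7 = -7)
t(m, n) = ⅓ (t(m, n) = 1/(-7 + 10) = 1/3 = ⅓)
-615 + t(12, 20)*(-1381) = -615 + (⅓)*(-1381) = -615 - 1381/3 = -3226/3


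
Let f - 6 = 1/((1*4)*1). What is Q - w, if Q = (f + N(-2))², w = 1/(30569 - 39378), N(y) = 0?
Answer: 5505641/140944 ≈ 39.063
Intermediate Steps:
f = 25/4 (f = 6 + 1/((1*4)*1) = 6 + 1/(4*1) = 6 + 1/4 = 6 + ¼ = 25/4 ≈ 6.2500)
w = -1/8809 (w = 1/(-8809) = -1/8809 ≈ -0.00011352)
Q = 625/16 (Q = (25/4 + 0)² = (25/4)² = 625/16 ≈ 39.063)
Q - w = 625/16 - 1*(-1/8809) = 625/16 + 1/8809 = 5505641/140944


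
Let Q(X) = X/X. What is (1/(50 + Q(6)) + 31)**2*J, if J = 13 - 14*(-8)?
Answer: 312840500/2601 ≈ 1.2028e+5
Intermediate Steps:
Q(X) = 1
J = 125 (J = 13 + 112 = 125)
(1/(50 + Q(6)) + 31)**2*J = (1/(50 + 1) + 31)**2*125 = (1/51 + 31)**2*125 = (1582/51)**2*125 = (2502724/2601)*125 = 312840500/2601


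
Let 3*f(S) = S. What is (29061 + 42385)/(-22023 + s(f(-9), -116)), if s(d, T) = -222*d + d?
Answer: -35723/10680 ≈ -3.3448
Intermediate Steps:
f(S) = S/3
s(d, T) = -221*d
(29061 + 42385)/(-22023 + s(f(-9), -116)) = (29061 + 42385)/(-22023 - 221*(-9)/3) = 71446/(-22023 - 221*(-3)) = 71446/(-22023 + 663) = 71446/(-21360) = 71446*(-1/21360) = -35723/10680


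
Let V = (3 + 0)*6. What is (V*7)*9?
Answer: 1134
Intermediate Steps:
V = 18 (V = 3*6 = 18)
(V*7)*9 = (18*7)*9 = 126*9 = 1134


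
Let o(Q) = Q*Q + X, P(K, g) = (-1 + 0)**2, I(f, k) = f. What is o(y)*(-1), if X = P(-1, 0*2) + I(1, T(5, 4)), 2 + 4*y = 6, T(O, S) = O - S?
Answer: -3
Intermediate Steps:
y = 1 (y = -1/2 + (1/4)*6 = -1/2 + 3/2 = 1)
P(K, g) = 1 (P(K, g) = (-1)**2 = 1)
X = 2 (X = 1 + 1 = 2)
o(Q) = 2 + Q**2 (o(Q) = Q*Q + 2 = Q**2 + 2 = 2 + Q**2)
o(y)*(-1) = (2 + 1**2)*(-1) = (2 + 1)*(-1) = 3*(-1) = -3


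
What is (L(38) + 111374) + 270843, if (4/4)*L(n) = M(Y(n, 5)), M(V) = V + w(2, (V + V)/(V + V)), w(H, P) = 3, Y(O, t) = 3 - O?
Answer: 382185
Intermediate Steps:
M(V) = 3 + V (M(V) = V + 3 = 3 + V)
L(n) = 6 - n (L(n) = 3 + (3 - n) = 6 - n)
(L(38) + 111374) + 270843 = ((6 - 1*38) + 111374) + 270843 = ((6 - 38) + 111374) + 270843 = (-32 + 111374) + 270843 = 111342 + 270843 = 382185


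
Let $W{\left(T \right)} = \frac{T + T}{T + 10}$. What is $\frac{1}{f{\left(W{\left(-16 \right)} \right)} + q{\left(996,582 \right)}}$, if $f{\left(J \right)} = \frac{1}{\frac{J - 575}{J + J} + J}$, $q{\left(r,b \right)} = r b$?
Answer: $\frac{4615}{2675186184} \approx 1.7251 \cdot 10^{-6}$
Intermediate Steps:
$W{\left(T \right)} = \frac{2 T}{10 + T}$
$q{\left(r,b \right)} = b r$
$f{\left(J \right)} = \frac{1}{J + \frac{-575 + J}{2 J}}$ ($f{\left(J \right)} = \frac{1}{\frac{-575 + J}{2 J} + J} = \frac{1}{J + \frac{-575 + J}{2 J}}$)
$\frac{1}{f{\left(W{\left(-16 \right)} \right)} + q{\left(996,582 \right)}} = \frac{1}{\frac{2 \cdot 2 \left(-16\right) \frac{1}{10 - 16}}{-575 + 2 \left(-16\right) \frac{1}{10 - 16} + 2 \left(2 \left(-16\right) \frac{1}{10 - 16}\right)^{2}} + 582 \cdot 996} = \frac{1}{\frac{2 \cdot 2 \left(-16\right) \frac{1}{-6}}{-575 + 2 \left(-16\right) \frac{1}{-6} + 2 \left(2 \left(-16\right) \frac{1}{-6}\right)^{2}} + 579672} = \frac{1}{\frac{2 \cdot 2 \left(-16\right) \left(- \frac{1}{6}\right)}{-575 + 2 \left(-16\right) \left(- \frac{1}{6}\right) + 2 \left(2 \left(-16\right) \left(- \frac{1}{6}\right)\right)^{2}} + 579672} = \frac{1}{2 \cdot \frac{16}{3} \frac{1}{-575 + \frac{16}{3} + 2 \left(\frac{16}{3}\right)^{2}} + 579672} = \frac{1}{2 \cdot \frac{16}{3} \frac{1}{-575 + \frac{16}{3} + 2 \cdot \frac{256}{9}} + 579672} = \frac{1}{2 \cdot \frac{16}{3} \frac{1}{-575 + \frac{16}{3} + \frac{512}{9}} + 579672} = \frac{1}{2 \cdot \frac{16}{3} \frac{1}{- \frac{4615}{9}} + 579672} = \frac{1}{2 \cdot \frac{16}{3} \left(- \frac{9}{4615}\right) + 579672} = \frac{1}{- \frac{96}{4615} + 579672} = \frac{1}{\frac{2675186184}{4615}} = \frac{4615}{2675186184}$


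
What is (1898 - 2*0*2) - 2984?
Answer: -1086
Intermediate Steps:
(1898 - 2*0*2) - 2984 = (1898 + 0*2) - 2984 = (1898 + 0) - 2984 = 1898 - 2984 = -1086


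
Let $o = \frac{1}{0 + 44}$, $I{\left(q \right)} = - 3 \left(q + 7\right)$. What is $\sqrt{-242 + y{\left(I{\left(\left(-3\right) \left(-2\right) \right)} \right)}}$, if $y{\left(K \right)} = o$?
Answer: $\frac{39 i \sqrt{77}}{22} \approx 15.556 i$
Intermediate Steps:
$I{\left(q \right)} = -21 - 3 q$ ($I{\left(q \right)} = - 3 \left(7 + q\right) = -21 - 3 q$)
$o = \frac{1}{44} \approx 0.022727$
$y{\left(K \right)} = \frac{1}{44}$
$\sqrt{-242 + y{\left(I{\left(\left(-3\right) \left(-2\right) \right)} \right)}} = \sqrt{-242 + \frac{1}{44}} = \sqrt{- \frac{10647}{44}} = \frac{39 i \sqrt{77}}{22}$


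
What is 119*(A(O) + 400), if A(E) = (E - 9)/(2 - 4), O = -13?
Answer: 48909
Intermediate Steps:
A(E) = 9/2 - E/2 (A(E) = (-9 + E)/(-2) = (-9 + E)*(-½) = 9/2 - E/2)
119*(A(O) + 400) = 119*((9/2 - ½*(-13)) + 400) = 119*((9/2 + 13/2) + 400) = 119*(11 + 400) = 119*411 = 48909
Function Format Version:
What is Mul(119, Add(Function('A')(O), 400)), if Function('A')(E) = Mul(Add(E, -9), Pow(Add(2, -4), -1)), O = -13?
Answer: 48909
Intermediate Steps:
Function('A')(E) = Add(Rational(9, 2), Mul(Rational(-1, 2), E)) (Function('A')(E) = Mul(Add(-9, E), Pow(-2, -1)) = Mul(Add(-9, E), Rational(-1, 2)) = Add(Rational(9, 2), Mul(Rational(-1, 2), E)))
Mul(119, Add(Function('A')(O), 400)) = Mul(119, Add(Add(Rational(9, 2), Mul(Rational(-1, 2), -13)), 400)) = Mul(119, Add(Add(Rational(9, 2), Rational(13, 2)), 400)) = Mul(119, Add(11, 400)) = Mul(119, 411) = 48909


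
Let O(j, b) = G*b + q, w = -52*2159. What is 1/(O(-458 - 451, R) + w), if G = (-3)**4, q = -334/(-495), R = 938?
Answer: -495/17963216 ≈ -2.7556e-5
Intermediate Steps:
w = -112268
q = 334/495 (q = -334*(-1/495) = 334/495 ≈ 0.67475)
G = 81
O(j, b) = 334/495 + 81*b (O(j, b) = 81*b + 334/495 = 334/495 + 81*b)
1/(O(-458 - 451, R) + w) = 1/((334/495 + 81*938) - 112268) = 1/((334/495 + 75978) - 112268) = 1/(37609444/495 - 112268) = 1/(-17963216/495) = -495/17963216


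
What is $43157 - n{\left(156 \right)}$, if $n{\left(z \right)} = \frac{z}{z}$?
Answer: $43156$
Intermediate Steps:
$n{\left(z \right)} = 1$
$43157 - n{\left(156 \right)} = 43157 - 1 = 43156$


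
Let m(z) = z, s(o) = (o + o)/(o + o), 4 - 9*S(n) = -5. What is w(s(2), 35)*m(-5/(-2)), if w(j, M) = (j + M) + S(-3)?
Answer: 185/2 ≈ 92.500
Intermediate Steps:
S(n) = 1 (S(n) = 4/9 - ⅑*(-5) = 4/9 + 5/9 = 1)
s(o) = 1 (s(o) = (2*o)/((2*o)) = (2*o)*(1/(2*o)) = 1)
w(j, M) = 1 + M + j (w(j, M) = (j + M) + 1 = (M + j) + 1 = 1 + M + j)
w(s(2), 35)*m(-5/(-2)) = (1 + 35 + 1)*(-5/(-2)) = 37*(-5*(-½)) = 37*(5/2) = 185/2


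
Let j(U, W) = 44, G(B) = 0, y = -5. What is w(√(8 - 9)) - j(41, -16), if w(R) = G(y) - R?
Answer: -44 - I ≈ -44.0 - 1.0*I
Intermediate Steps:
w(R) = -R (w(R) = 0 - R = -R)
w(√(8 - 9)) - j(41, -16) = -√(8 - 9) - 1*44 = -√(-1) - 44 = -I - 44 = -44 - I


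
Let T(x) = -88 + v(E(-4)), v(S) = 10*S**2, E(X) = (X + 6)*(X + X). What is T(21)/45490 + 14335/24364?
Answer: 356163479/554159180 ≈ 0.64271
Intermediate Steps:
E(X) = 2*X*(6 + X) (E(X) = (6 + X)*(2*X) = 2*X*(6 + X))
T(x) = 2472 (T(x) = -88 + 10*(2*(-4)*(6 - 4))**2 = -88 + 10*(2*(-4)*2)**2 = -88 + 10*(-16)**2 = -88 + 10*256 = -88 + 2560 = 2472)
T(21)/45490 + 14335/24364 = 2472/45490 + 14335/24364 = 2472*(1/45490) + 14335*(1/24364) = 1236/22745 + 14335/24364 = 356163479/554159180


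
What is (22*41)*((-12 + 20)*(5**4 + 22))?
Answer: 4668752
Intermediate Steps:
(22*41)*((-12 + 20)*(5**4 + 22)) = 902*(8*(625 + 22)) = 902*(8*647) = 902*5176 = 4668752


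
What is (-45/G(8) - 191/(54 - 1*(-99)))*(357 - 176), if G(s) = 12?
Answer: -553679/612 ≈ -904.70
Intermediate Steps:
(-45/G(8) - 191/(54 - 1*(-99)))*(357 - 176) = (-45/12 - 191/(54 - 1*(-99)))*(357 - 176) = (-45*1/12 - 191/(54 + 99))*181 = (-15/4 - 191/153)*181 = -3059/612*181 = -553679/612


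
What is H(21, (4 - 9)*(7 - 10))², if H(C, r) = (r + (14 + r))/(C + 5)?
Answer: 484/169 ≈ 2.8639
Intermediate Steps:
H(C, r) = (14 + 2*r)/(5 + C)
H(21, (4 - 9)*(7 - 10))² = (2*(7 + (4 - 9)*(7 - 10))/(5 + 21))² = (2*(7 - 5*(-3))/26)² = (2*(1/26)*(7 + 15))² = (2*(1/26)*22)² = (22/13)² = 484/169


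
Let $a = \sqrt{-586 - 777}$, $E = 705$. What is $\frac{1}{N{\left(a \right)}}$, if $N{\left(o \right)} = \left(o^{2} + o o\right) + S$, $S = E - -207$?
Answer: $- \frac{1}{1814} \approx -0.00055127$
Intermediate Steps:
$a = i \sqrt{1363}$ ($a = \sqrt{-1363} = i \sqrt{1363} \approx 36.919 i$)
$S = 912$ ($S = 705 - -207 = 705 + 207 = 912$)
$N{\left(o \right)} = 912 + 2 o^{2}$ ($N{\left(o \right)} = \left(o^{2} + o o\right) + 912 = \left(o^{2} + o^{2}\right) + 912 = 2 o^{2} + 912 = 912 + 2 o^{2}$)
$\frac{1}{N{\left(a \right)}} = \frac{1}{912 + 2 \left(i \sqrt{1363}\right)^{2}} = \frac{1}{912 + 2 \left(-1363\right)} = \frac{1}{912 - 2726} = \frac{1}{-1814} = - \frac{1}{1814}$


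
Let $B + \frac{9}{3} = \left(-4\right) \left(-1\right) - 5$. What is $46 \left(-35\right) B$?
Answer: $6440$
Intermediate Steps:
$B = -4$ ($B = -3 - 1 = -4$)
$46 \left(-35\right) B = 46 \left(-35\right) \left(-4\right) = \left(-1610\right) \left(-4\right) = 6440$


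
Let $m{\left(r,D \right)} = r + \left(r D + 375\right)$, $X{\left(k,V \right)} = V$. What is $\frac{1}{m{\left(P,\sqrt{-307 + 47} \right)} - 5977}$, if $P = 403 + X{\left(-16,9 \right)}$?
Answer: $- \frac{519}{7106954} - \frac{206 i \sqrt{65}}{17767385} \approx -7.3027 \cdot 10^{-5} - 9.3476 \cdot 10^{-5} i$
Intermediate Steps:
$P = 412$ ($P = 403 + 9 = 412$)
$m{\left(r,D \right)} = 375 + r + D r$ ($m{\left(r,D \right)} = r + \left(D r + 375\right) = r + \left(375 + D r\right) = 375 + r + D r$)
$\frac{1}{m{\left(P,\sqrt{-307 + 47} \right)} - 5977} = \frac{1}{\left(375 + 412 + \sqrt{-307 + 47} \cdot 412\right) - 5977} = \frac{1}{\left(375 + 412 + \sqrt{-260} \cdot 412\right) - 5977} = \frac{1}{\left(375 + 412 + 2 i \sqrt{65} \cdot 412\right) - 5977} = \frac{1}{\left(375 + 412 + 824 i \sqrt{65}\right) - 5977} = \frac{1}{\left(787 + 824 i \sqrt{65}\right) - 5977} = \frac{1}{-5190 + 824 i \sqrt{65}}$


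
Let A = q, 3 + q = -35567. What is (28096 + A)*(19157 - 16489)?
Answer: -19940632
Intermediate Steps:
q = -35570 (q = -3 - 35567 = -35570)
A = -35570
(28096 + A)*(19157 - 16489) = (28096 - 35570)*(19157 - 16489) = -7474*2668 = -19940632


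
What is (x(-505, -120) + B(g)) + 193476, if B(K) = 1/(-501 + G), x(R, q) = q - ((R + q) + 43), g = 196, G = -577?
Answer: 209065163/1078 ≈ 1.9394e+5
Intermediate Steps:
x(R, q) = -43 - R (x(R, q) = q - (43 + R + q) = q + (-43 - R - q) = -43 - R)
B(K) = -1/1078 (B(K) = 1/(-501 - 577) = 1/(-1078) = -1/1078)
(x(-505, -120) + B(g)) + 193476 = ((-43 - 1*(-505)) - 1/1078) + 193476 = ((-43 + 505) - 1/1078) + 193476 = (462 - 1/1078) + 193476 = 498035/1078 + 193476 = 209065163/1078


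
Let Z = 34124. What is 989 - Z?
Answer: -33135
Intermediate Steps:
989 - Z = 989 - 1*34124 = 989 - 34124 = -33135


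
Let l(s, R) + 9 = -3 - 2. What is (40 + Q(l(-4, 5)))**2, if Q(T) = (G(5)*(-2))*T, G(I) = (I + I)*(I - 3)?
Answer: 360000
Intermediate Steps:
l(s, R) = -14 (l(s, R) = -9 + (-3 - 2) = -9 - 5 = -14)
G(I) = 2*I*(-3 + I) (G(I) = (2*I)*(-3 + I) = 2*I*(-3 + I))
Q(T) = -40*T (Q(T) = ((2*5*(-3 + 5))*(-2))*T = ((2*5*2)*(-2))*T = (20*(-2))*T = -40*T)
(40 + Q(l(-4, 5)))**2 = (40 - 40*(-14))**2 = (40 + 560)**2 = 600**2 = 360000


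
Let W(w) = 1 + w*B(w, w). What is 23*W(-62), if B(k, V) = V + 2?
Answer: 85583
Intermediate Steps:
B(k, V) = 2 + V
W(w) = 1 + w*(2 + w)
23*W(-62) = 23*(1 - 62*(2 - 62)) = 23*(1 - 62*(-60)) = 23*(1 + 3720) = 23*3721 = 85583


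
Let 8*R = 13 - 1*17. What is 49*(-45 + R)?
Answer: -4459/2 ≈ -2229.5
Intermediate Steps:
R = -½ (R = (13 - 1*17)/8 = (13 - 17)/8 = (⅛)*(-4) = -½ ≈ -0.50000)
49*(-45 + R) = 49*(-45 - ½) = 49*(-91/2) = -4459/2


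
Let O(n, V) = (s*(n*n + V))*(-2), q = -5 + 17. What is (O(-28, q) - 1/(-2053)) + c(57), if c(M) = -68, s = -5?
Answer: 16202277/2053 ≈ 7892.0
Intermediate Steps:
q = 12
O(n, V) = 10*V + 10*n² (O(n, V) = -5*(n*n + V)*(-2) = -5*(n² + V)*(-2) = -5*(V + n²)*(-2) = (-5*V - 5*n²)*(-2) = 10*V + 10*n²)
(O(-28, q) - 1/(-2053)) + c(57) = ((10*12 + 10*(-28)²) - 1/(-2053)) - 68 = ((120 + 10*784) - 1*(-1/2053)) - 68 = ((120 + 7840) + 1/2053) - 68 = (7960 + 1/2053) - 68 = 16341881/2053 - 68 = 16202277/2053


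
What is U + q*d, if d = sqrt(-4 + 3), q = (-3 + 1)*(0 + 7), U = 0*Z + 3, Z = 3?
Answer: 3 - 14*I ≈ 3.0 - 14.0*I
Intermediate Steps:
U = 3 (U = 0*3 + 3 = 0 + 3 = 3)
q = -14 (q = -2*7 = -14)
d = I (d = sqrt(-1) = I ≈ 1.0*I)
U + q*d = 3 - 14*I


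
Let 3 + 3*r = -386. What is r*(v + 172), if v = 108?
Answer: -108920/3 ≈ -36307.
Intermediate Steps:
r = -389/3 (r = -1 + (⅓)*(-386) = -1 - 386/3 = -389/3 ≈ -129.67)
r*(v + 172) = -389*(108 + 172)/3 = -389/3*280 = -108920/3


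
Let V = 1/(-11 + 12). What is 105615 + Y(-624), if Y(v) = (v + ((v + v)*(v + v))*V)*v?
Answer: -971387505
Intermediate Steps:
V = 1 (V = 1/1 = 1)
Y(v) = v*(v + 4*v**2) (Y(v) = (v + ((v + v)*(v + v))*1)*v = (v + ((2*v)*(2*v))*1)*v = (v + (4*v**2)*1)*v = (v + 4*v**2)*v = v*(v + 4*v**2))
105615 + Y(-624) = 105615 + (-624)**2*(1 + 4*(-624)) = 105615 + 389376*(1 - 2496) = 105615 + 389376*(-2495) = 105615 - 971493120 = -971387505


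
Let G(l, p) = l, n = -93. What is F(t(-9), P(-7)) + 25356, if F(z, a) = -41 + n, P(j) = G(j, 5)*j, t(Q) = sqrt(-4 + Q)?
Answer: 25222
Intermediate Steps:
P(j) = j**2 (P(j) = j*j = j**2)
F(z, a) = -134 (F(z, a) = -41 - 93 = -134)
F(t(-9), P(-7)) + 25356 = -134 + 25356 = 25222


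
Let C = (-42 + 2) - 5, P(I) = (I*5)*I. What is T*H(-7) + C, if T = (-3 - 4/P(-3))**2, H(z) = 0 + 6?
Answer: 8267/675 ≈ 12.247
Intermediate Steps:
H(z) = 6
P(I) = 5*I**2 (P(I) = (5*I)*I = 5*I**2)
C = -45 (C = -40 - 5 = -45)
T = 19321/2025 (T = (-3 - 4/(5*(-3)**2))**2 = (-3 - 4/(5*9))**2 = (-3 - 4/45)**2 = (-139/45)**2 = 19321/2025 ≈ 9.5412)
T*H(-7) + C = (19321/2025)*6 - 45 = 38642/675 - 45 = 8267/675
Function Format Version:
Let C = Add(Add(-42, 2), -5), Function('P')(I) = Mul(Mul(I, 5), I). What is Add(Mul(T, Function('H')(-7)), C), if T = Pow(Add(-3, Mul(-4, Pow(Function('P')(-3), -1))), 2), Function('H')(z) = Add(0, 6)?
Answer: Rational(8267, 675) ≈ 12.247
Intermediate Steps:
Function('H')(z) = 6
Function('P')(I) = Mul(5, Pow(I, 2)) (Function('P')(I) = Mul(Mul(5, I), I) = Mul(5, Pow(I, 2)))
C = -45 (C = Add(-40, -5) = -45)
T = Rational(19321, 2025) (T = Pow(Add(-3, Mul(-4, Pow(Mul(5, Pow(-3, 2)), -1))), 2) = Pow(Add(-3, Mul(-4, Pow(Mul(5, 9), -1))), 2) = Pow(Add(-3, Mul(-4, Pow(45, -1))), 2) = Pow(Add(-3, Mul(-4, Rational(1, 45))), 2) = Pow(Add(-3, Rational(-4, 45)), 2) = Pow(Rational(-139, 45), 2) = Rational(19321, 2025) ≈ 9.5412)
Add(Mul(T, Function('H')(-7)), C) = Add(Mul(Rational(19321, 2025), 6), -45) = Add(Rational(38642, 675), -45) = Rational(8267, 675)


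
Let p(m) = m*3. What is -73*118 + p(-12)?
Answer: -8650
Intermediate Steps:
p(m) = 3*m
-73*118 + p(-12) = -73*118 + 3*(-12) = -8614 - 36 = -8650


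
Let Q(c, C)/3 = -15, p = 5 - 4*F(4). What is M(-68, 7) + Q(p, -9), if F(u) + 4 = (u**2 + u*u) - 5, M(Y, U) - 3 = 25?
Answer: -17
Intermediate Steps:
M(Y, U) = 28 (M(Y, U) = 3 + 25 = 28)
F(u) = -9 + 2*u**2 (F(u) = -4 + ((u**2 + u*u) - 5) = -4 + ((u**2 + u**2) - 5) = -4 + (2*u**2 - 5) = -4 + (-5 + 2*u**2) = -9 + 2*u**2)
p = -87 (p = 5 - 4*(-9 + 2*4**2) = 5 - 4*(-9 + 2*16) = 5 - 4*(-9 + 32) = 5 - 4*23 = 5 - 92 = -87)
Q(c, C) = -45 (Q(c, C) = 3*(-15) = -45)
M(-68, 7) + Q(p, -9) = 28 - 45 = -17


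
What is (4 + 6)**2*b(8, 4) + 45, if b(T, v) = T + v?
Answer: 1245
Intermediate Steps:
(4 + 6)**2*b(8, 4) + 45 = (4 + 6)**2*(8 + 4) + 45 = 10**2*12 + 45 = 100*12 + 45 = 1200 + 45 = 1245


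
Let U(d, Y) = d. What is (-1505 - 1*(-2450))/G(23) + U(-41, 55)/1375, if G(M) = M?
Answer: 1298432/31625 ≈ 41.057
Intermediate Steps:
(-1505 - 1*(-2450))/G(23) + U(-41, 55)/1375 = (-1505 - 1*(-2450))/23 - 41/1375 = (-1505 + 2450)*(1/23) - 41*1/1375 = 945*(1/23) - 41/1375 = 945/23 - 41/1375 = 1298432/31625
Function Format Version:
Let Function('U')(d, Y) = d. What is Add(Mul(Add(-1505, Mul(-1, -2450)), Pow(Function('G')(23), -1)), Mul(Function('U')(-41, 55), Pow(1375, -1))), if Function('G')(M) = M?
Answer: Rational(1298432, 31625) ≈ 41.057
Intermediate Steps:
Add(Mul(Add(-1505, Mul(-1, -2450)), Pow(Function('G')(23), -1)), Mul(Function('U')(-41, 55), Pow(1375, -1))) = Add(Mul(Add(-1505, Mul(-1, -2450)), Pow(23, -1)), Mul(-41, Pow(1375, -1))) = Add(Mul(Add(-1505, 2450), Rational(1, 23)), Mul(-41, Rational(1, 1375))) = Add(Mul(945, Rational(1, 23)), Rational(-41, 1375)) = Add(Rational(945, 23), Rational(-41, 1375)) = Rational(1298432, 31625)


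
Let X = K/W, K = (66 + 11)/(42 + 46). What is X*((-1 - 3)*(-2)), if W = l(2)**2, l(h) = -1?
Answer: 7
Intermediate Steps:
K = 7/8 (K = 77/88 = 77*(1/88) = 7/8 ≈ 0.87500)
W = 1 (W = (-1)**2 = 1)
X = 7/8 (X = (7/8)/1 = (7/8)*1 = 7/8 ≈ 0.87500)
X*((-1 - 3)*(-2)) = 7*((-1 - 3)*(-2))/8 = 7*(-4*(-2))/8 = (7/8)*8 = 7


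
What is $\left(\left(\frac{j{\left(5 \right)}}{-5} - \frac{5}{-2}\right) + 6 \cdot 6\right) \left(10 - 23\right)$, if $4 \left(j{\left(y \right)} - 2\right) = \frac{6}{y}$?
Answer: $- \frac{12363}{25} \approx -494.52$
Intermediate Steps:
$j{\left(y \right)} = 2 + \frac{3}{2 y}$ ($j{\left(y \right)} = 2 + \frac{6 \frac{1}{y}}{4} = 2 + \frac{3}{2 y}$)
$\left(\left(\frac{j{\left(5 \right)}}{-5} - \frac{5}{-2}\right) + 6 \cdot 6\right) \left(10 - 23\right) = \left(\left(\frac{2 + \frac{3}{2 \cdot 5}}{-5} - \frac{5}{-2}\right) + 6 \cdot 6\right) \left(10 - 23\right) = \left(\left(\left(2 + \frac{3}{2} \cdot \frac{1}{5}\right) \left(- \frac{1}{5}\right) - - \frac{5}{2}\right) + 36\right) \left(-13\right) = \left(\left(\left(2 + \frac{3}{10}\right) \left(- \frac{1}{5}\right) + \frac{5}{2}\right) + 36\right) \left(-13\right) = \left(\left(\frac{23}{10} \left(- \frac{1}{5}\right) + \frac{5}{2}\right) + 36\right) \left(-13\right) = \left(\left(- \frac{23}{50} + \frac{5}{2}\right) + 36\right) \left(-13\right) = \left(\frac{51}{25} + 36\right) \left(-13\right) = \frac{951}{25} \left(-13\right) = - \frac{12363}{25}$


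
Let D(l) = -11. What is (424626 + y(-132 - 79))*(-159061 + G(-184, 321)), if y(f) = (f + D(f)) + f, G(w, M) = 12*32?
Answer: -67309672661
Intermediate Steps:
G(w, M) = 384
y(f) = -11 + 2*f (y(f) = (f - 11) + f = (-11 + f) + f = -11 + 2*f)
(424626 + y(-132 - 79))*(-159061 + G(-184, 321)) = (424626 + (-11 + 2*(-132 - 79)))*(-159061 + 384) = (424626 + (-11 + 2*(-211)))*(-158677) = (424626 + (-11 - 422))*(-158677) = (424626 - 433)*(-158677) = 424193*(-158677) = -67309672661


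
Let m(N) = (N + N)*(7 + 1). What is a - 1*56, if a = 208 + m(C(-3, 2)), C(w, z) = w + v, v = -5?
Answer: 24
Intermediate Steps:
C(w, z) = -5 + w (C(w, z) = w - 5 = -5 + w)
m(N) = 16*N (m(N) = (2*N)*8 = 16*N)
a = 80 (a = 208 + 16*(-5 - 3) = 208 + 16*(-8) = 208 - 128 = 80)
a - 1*56 = 80 - 1*56 = 80 - 56 = 24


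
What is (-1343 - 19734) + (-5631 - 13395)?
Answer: -40103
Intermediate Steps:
(-1343 - 19734) + (-5631 - 13395) = -21077 - 19026 = -40103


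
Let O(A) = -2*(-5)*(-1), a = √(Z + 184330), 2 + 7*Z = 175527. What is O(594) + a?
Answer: -10 + √209405 ≈ 447.61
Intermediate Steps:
Z = 25075 (Z = -2/7 + (⅐)*175527 = -2/7 + 175527/7 = 25075)
a = √209405 (a = √(25075 + 184330) = √209405 ≈ 457.61)
O(A) = -10 (O(A) = 10*(-1) = -10)
O(594) + a = -10 + √209405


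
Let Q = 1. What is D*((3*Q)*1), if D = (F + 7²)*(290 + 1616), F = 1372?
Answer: 8125278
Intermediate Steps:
D = 2708426 (D = (1372 + 7²)*(290 + 1616) = (1372 + 49)*1906 = 1421*1906 = 2708426)
D*((3*Q)*1) = 2708426*((3*1)*1) = 2708426*(3*1) = 2708426*3 = 8125278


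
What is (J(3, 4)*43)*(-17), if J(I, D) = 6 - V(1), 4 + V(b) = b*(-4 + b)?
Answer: -9503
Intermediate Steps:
V(b) = -4 + b*(-4 + b)
J(I, D) = 13 (J(I, D) = 6 - (-4 + 1**2 - 4*1) = 6 - (-4 + 1 - 4) = 6 - 1*(-7) = 6 + 7 = 13)
(J(3, 4)*43)*(-17) = (13*43)*(-17) = 559*(-17) = -9503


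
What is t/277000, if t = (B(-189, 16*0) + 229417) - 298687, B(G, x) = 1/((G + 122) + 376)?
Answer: -21404429/85593000 ≈ -0.25007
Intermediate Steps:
B(G, x) = 1/(498 + G) (B(G, x) = 1/((122 + G) + 376) = 1/(498 + G))
t = -21404429/309 (t = (1/(498 - 189) + 229417) - 298687 = (1/309 + 229417) - 298687 = 70889854/309 - 298687 = -21404429/309 ≈ -69270.)
t/277000 = -21404429/309/277000 = -21404429/309*1/277000 = -21404429/85593000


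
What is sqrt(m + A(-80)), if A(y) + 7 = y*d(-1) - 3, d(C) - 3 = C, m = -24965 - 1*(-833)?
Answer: I*sqrt(24302) ≈ 155.89*I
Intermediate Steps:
m = -24132 (m = -24965 + 833 = -24132)
d(C) = 3 + C
A(y) = -10 + 2*y (A(y) = -7 + (y*(3 - 1) - 3) = -7 + (y*2 - 3) = -7 + (2*y - 3) = -7 + (-3 + 2*y) = -10 + 2*y)
sqrt(m + A(-80)) = sqrt(-24132 + (-10 + 2*(-80))) = sqrt(-24132 + (-10 - 160)) = sqrt(-24132 - 170) = sqrt(-24302) = I*sqrt(24302)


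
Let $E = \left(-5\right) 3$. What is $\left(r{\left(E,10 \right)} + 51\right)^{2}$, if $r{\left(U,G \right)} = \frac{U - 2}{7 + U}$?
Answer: $\frac{180625}{64} \approx 2822.3$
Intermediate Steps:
$E = -15$
$r{\left(U,G \right)} = \frac{-2 + U}{7 + U}$
$\left(r{\left(E,10 \right)} + 51\right)^{2} = \left(\frac{-2 - 15}{7 - 15} + 51\right)^{2} = \left(\frac{1}{-8} \left(-17\right) + 51\right)^{2} = \left(\left(- \frac{1}{8}\right) \left(-17\right) + 51\right)^{2} = \left(\frac{17}{8} + 51\right)^{2} = \left(\frac{425}{8}\right)^{2} = \frac{180625}{64}$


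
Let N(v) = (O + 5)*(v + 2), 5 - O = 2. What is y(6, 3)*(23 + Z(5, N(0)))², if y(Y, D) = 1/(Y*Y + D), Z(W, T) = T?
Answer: 39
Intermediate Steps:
O = 3 (O = 5 - 1*2 = 5 - 2 = 3)
N(v) = 16 + 8*v (N(v) = (3 + 5)*(v + 2) = 8*(2 + v) = 16 + 8*v)
y(Y, D) = 1/(D + Y²) (y(Y, D) = 1/(Y² + D) = 1/(D + Y²))
y(6, 3)*(23 + Z(5, N(0)))² = (23 + (16 + 8*0))²/(3 + 6²) = (23 + (16 + 0))²/(3 + 36) = (23 + 16)²/39 = (1/39)*39² = (1/39)*1521 = 39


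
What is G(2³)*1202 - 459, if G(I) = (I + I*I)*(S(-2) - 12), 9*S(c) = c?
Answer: -1058219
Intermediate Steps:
S(c) = c/9
G(I) = -110*I/9 - 110*I²/9 (G(I) = (I + I*I)*((⅑)*(-2) - 12) = (I + I²)*(-2/9 - 12) = (I + I²)*(-110/9) = -110*I/9 - 110*I²/9)
G(2³)*1202 - 459 = -110/9*2³*(1 + 2³)*1202 - 459 = -110/9*8*(1 + 8)*1202 - 459 = -110/9*8*9*1202 - 459 = -880*1202 - 459 = -1057760 - 459 = -1058219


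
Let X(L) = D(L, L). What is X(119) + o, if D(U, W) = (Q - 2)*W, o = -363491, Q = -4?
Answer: -364205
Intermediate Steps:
D(U, W) = -6*W (D(U, W) = (-4 - 2)*W = -6*W)
X(L) = -6*L
X(119) + o = -6*119 - 363491 = -714 - 363491 = -364205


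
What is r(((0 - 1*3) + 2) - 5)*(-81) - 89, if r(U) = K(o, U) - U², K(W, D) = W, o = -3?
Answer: 3070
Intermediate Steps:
r(U) = -3 - U²
r(((0 - 1*3) + 2) - 5)*(-81) - 89 = (-3 - (((0 - 1*3) + 2) - 5)²)*(-81) - 89 = (-3 - (((0 - 3) + 2) - 5)²)*(-81) - 89 = (-3 - ((-3 + 2) - 5)²)*(-81) - 89 = (-3 - (-1 - 5)²)*(-81) - 89 = (-3 - 1*(-6)²)*(-81) - 89 = (-3 - 1*36)*(-81) - 89 = (-3 - 36)*(-81) - 89 = -39*(-81) - 89 = 3159 - 89 = 3070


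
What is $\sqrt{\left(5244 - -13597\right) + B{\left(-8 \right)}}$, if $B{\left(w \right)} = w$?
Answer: $\sqrt{18833} \approx 137.23$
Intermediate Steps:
$\sqrt{\left(5244 - -13597\right) + B{\left(-8 \right)}} = \sqrt{\left(5244 - -13597\right) - 8} = \sqrt{\left(5244 + 13597\right) - 8} = \sqrt{18841 - 8} = \sqrt{18833}$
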